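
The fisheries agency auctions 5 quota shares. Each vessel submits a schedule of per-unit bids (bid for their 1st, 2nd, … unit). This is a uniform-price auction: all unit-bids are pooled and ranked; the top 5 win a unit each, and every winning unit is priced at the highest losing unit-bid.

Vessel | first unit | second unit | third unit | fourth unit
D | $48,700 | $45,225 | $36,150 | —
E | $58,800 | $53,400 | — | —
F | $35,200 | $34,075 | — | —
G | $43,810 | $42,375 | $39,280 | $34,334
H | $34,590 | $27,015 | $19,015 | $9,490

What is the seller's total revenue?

Total revenue: $211,875

Merging the schedules and taking the best 5: 58,800 (E-1), 53,400 (E-2), 48,700 (D-1), 45,225 (D-2), 43,810 (G-1)
The (k+1)-th unit-bid is $42,375.
Allocation: D 2, E 2, G 1. Every unit priced at $42,375.
Revenue = 5 × 42,375 = $211,875.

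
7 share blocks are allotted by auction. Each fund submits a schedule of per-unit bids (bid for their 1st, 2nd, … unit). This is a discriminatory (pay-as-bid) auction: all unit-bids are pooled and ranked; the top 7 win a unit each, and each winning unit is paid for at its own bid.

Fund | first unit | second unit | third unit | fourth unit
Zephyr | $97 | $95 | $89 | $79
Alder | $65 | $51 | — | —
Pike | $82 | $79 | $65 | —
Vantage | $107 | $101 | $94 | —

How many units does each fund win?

Pike 1, Vantage 3, Zephyr 3

All unit-bids, highest first — top 7: 107 (Vantage-1), 101 (Vantage-2), 97 (Zephyr-1), 95 (Zephyr-2), 94 (Vantage-3), 89 (Zephyr-3), 82 (Pike-1)
Next rejected bid: $79 (not a price — pay-as-bid).
Allocation: Pike 1, Vantage 3, Zephyr 3.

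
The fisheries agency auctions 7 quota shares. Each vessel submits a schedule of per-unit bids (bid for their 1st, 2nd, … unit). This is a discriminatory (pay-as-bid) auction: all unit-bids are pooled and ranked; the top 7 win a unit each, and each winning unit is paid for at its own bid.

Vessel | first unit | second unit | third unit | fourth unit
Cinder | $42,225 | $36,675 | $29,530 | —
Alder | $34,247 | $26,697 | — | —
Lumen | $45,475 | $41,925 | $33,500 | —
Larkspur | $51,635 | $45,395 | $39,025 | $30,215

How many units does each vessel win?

Cinder 2, Larkspur 3, Lumen 2

Pooled unit-bids ranked (top 7): 51,635 (Larkspur-1), 45,475 (Lumen-1), 45,395 (Larkspur-2), 42,225 (Cinder-1), 41,925 (Lumen-2), 39,025 (Larkspur-3), 36,675 (Cinder-2)
Next rejected bid: $34,247 (not a price — pay-as-bid).
Allocation: Cinder 2, Larkspur 3, Lumen 2.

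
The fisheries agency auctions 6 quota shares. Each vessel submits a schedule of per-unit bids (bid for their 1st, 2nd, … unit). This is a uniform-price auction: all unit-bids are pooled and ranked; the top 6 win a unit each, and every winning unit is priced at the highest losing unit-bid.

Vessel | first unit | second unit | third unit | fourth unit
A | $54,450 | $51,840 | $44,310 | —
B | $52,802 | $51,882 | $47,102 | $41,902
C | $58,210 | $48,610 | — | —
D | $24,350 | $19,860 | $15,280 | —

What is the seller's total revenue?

All unit-bids, highest first — top 6: 58,210 (C-1), 54,450 (A-1), 52,802 (B-1), 51,882 (B-2), 51,840 (A-2), 48,610 (C-2)
The (k+1)-th unit-bid is $47,102.
Allocation: A 2, B 2, C 2. Every unit priced at $47,102.
Revenue = 6 × 47,102 = $282,612.

Total revenue: $282,612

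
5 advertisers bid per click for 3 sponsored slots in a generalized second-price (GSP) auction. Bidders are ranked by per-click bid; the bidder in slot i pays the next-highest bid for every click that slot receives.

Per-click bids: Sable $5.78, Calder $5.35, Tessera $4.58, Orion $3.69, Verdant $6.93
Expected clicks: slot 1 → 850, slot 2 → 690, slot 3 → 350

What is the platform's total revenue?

Total revenue: $10207.50

Sorting advertisers: $6.93 (Verdant) > $5.78 (Sable) > $5.35 (Calder) > $4.58 (Tessera) > …
Slot 1: Verdant pays $5.78 × 850 = $4913.00
Slot 2: Sable pays $5.35 × 690 = $3691.50
Slot 3: Calder pays $4.58 × 350 = $1603.00
Total = $10207.50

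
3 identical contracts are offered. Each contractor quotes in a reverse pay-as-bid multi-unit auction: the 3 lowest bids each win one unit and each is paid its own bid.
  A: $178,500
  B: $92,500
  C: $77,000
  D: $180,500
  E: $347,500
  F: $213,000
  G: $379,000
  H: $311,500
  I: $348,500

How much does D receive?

Ordering the bids: 77,000 (C), 92,500 (B), 178,500 (A), 180,500 (D), 213,000 (F), …
Winners (3 units): C, B, A.
D does not win → $0.

D is paid $0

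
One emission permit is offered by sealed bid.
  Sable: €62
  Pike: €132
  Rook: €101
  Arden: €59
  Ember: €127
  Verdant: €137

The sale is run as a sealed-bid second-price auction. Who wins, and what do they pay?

Bids in order: 137 (Verdant) > 132 (Pike) > 127 (Ember) > 101 (Rook) > 62 (Sable) > 59 (Arden)
Second-price: Verdant pays Pike's bid of €132.

Verdant pays €132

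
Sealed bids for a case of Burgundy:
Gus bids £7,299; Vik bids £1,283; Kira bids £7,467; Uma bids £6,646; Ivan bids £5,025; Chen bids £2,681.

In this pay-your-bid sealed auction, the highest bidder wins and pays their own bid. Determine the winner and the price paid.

Kira pays £7,467

Pay-your-bid sealed auction: the highest bidder wins and pays their own bid.
Sorting bids: 7,467 (Kira) > 7,299 (Gus) > 6,646 (Uma) > 5,025 (Ivan) > 2,681 (Chen) > 1,283 (Vik)
Kira is highest → pays own bid, £7,467.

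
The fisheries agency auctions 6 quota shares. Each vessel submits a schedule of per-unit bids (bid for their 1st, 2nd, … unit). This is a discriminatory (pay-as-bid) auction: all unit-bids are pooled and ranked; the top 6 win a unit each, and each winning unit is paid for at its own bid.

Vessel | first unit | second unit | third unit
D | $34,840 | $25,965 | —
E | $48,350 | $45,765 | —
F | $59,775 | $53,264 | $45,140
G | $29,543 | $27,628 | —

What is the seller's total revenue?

Total revenue: $287,134

Merging the schedules and taking the best 6: 59,775 (F-1), 53,264 (F-2), 48,350 (E-1), 45,765 (E-2), 45,140 (F-3), 34,840 (D-1)
Next rejected bid: $29,543 (not a price — pay-as-bid).
Each winning unit pays its own bid.
Revenue = 59,775 + 53,264 + 48,350 + 45,765 + 45,140 + 34,840 = $287,134.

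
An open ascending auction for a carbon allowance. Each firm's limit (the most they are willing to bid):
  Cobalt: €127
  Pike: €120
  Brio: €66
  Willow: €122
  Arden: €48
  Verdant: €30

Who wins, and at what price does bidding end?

Cobalt wins at €122

Limits in order: 127 (Cobalt) > 122 (Willow) > 120 (Pike) > 66 (Brio) > 48 (Arden) > 30 (Verdant)
Bidding ends when Willow exits at €122; Cobalt takes it.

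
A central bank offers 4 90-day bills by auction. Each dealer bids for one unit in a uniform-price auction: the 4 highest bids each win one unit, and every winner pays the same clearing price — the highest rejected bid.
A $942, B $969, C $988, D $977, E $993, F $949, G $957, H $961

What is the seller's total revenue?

Total revenue: $3,844

Ordering the bids: 993 (E), 988 (C), 977 (D), 969 (B), 961 (H), 957 (G), …
Winners (4 units): E, C, D, B.
Highest unsuccessful bid: $961 → clearing price.
Total revenue = 4 × $961 = $3,844.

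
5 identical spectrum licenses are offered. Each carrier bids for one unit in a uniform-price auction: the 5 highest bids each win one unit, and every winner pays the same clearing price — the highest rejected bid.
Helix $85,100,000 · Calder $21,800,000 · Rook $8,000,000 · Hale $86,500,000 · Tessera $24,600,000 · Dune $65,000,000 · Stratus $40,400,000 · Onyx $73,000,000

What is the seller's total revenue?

Sorting: 86,500,000 (Hale), 85,100,000 (Helix), 73,000,000 (Onyx), 65,000,000 (Dune), 40,400,000 (Stratus), 24,600,000 (Tessera), 21,800,000 (Calder), …
The 5 highest are Hale, Helix, Onyx, Dune, Stratus.
First losing bid is Tessera's $24,600,000, which sets the uniform price.
Total revenue = 5 × $24,600,000 = $123,000,000.

Total revenue: $123,000,000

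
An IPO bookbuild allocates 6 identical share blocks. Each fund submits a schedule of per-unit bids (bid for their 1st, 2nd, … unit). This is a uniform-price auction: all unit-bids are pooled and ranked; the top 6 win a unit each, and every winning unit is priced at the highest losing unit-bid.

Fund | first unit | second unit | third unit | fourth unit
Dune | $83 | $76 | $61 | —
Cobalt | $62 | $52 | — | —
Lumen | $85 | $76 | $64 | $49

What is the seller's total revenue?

Total revenue: $366

Pooled unit-bids ranked (top 6): 85 (Lumen-1), 83 (Dune-1), 76 (Dune-2), 76 (Lumen-2), 64 (Lumen-3), 62 (Cobalt-1)
First bid not allocated: $61.
Allocation: Cobalt 1, Dune 2, Lumen 3. Every unit priced at $61.
Revenue = 6 × 61 = $366.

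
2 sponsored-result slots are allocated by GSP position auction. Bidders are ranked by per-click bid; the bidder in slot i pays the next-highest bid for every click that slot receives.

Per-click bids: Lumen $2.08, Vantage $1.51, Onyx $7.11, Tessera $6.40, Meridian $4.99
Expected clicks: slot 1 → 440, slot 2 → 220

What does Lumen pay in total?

Lumen pays $0.00

Ranked by bid: $7.11 (Onyx) > $6.40 (Tessera) > $4.99 (Meridian) > …
Lumen ranks below slot 2 → no slot, pays nothing.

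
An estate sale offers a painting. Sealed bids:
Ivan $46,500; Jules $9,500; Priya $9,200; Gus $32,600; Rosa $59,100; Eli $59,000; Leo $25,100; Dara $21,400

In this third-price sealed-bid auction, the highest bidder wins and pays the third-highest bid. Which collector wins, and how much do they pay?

Sorting bids: 59,100 (Rosa) > 59,000 (Eli) > 46,500 (Ivan) > 32,600 (Gus) > 25,100 (Leo) > 21,400 (Dara) > …
Rosa is highest; pays the third-highest bid, $46,500.

Rosa pays $46,500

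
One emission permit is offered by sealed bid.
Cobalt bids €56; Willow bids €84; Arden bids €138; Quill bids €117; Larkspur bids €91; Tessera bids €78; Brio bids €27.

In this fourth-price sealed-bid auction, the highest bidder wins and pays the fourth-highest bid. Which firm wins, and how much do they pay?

Fourth-price sealed-bid auction: the highest bidder wins and pays the fourth-highest bid.
Bids in order: 138 (Arden) > 117 (Quill) > 91 (Larkspur) > 84 (Willow) > 78 (Tessera) > 56 (Cobalt) > …
Arden wins; payment is bid #4 in the ranking = €84.

Arden pays €84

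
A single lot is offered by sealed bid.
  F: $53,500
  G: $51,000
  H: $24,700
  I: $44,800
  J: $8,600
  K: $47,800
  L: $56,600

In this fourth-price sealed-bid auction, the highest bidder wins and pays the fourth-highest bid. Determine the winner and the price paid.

Bids ranked: 56,600 (L) > 53,500 (F) > 51,000 (G) > 47,800 (K) > 44,800 (I) > 24,700 (H) > …
L wins; payment is bid #4 in the ranking = $47,800.

L pays $47,800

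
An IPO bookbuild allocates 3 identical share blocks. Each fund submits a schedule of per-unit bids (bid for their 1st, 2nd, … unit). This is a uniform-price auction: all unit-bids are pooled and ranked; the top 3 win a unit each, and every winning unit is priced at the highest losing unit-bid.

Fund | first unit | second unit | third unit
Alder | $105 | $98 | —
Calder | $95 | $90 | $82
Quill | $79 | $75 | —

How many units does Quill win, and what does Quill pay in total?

Quill: 0 units, pays $0

Pooled unit-bids ranked (top 3): 105 (Alder-1), 98 (Alder-2), 95 (Calder-1)
Highest rejected unit-bid = $90.
Quill wins 0 unit(s) at $90 each.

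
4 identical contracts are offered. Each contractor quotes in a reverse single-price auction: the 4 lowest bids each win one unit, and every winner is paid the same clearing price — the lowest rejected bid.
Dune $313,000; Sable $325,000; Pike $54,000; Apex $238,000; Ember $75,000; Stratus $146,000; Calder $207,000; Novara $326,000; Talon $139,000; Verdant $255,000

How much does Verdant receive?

Verdant is paid $0

Bids ranked low→high: 54,000 (Pike), 75,000 (Ember), 139,000 (Talon), 146,000 (Stratus), 207,000 (Calder), 238,000 (Apex), …
Lowest 4: Pike, Ember, Talon, Stratus.
First losing bid is Calder's $207,000, which sets the uniform price.
Verdant does not win → is paid $0.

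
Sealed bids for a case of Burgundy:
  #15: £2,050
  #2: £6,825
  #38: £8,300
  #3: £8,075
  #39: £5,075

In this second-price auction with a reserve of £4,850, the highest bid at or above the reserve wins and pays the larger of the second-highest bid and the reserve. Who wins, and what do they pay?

#38 pays £8,075

Bids in order: 8,300 (#38) > 8,075 (#3) > 6,825 (#2) > 5,075 (#39) > 2,050 (#15)
Highest eligible bid: #38 at £8,300.
max(second-highest £8,075, reserve £4,850) = £8,075; the reserve does not bind.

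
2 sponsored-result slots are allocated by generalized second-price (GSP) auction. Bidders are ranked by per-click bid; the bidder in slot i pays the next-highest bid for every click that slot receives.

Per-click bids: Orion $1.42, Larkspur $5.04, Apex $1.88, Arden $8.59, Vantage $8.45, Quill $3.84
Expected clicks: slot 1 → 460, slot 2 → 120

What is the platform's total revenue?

Total revenue: $4491.80

Ranked by bid: $8.59 (Arden) > $8.45 (Vantage) > $5.04 (Larkspur) > …
Slot 1: Arden pays $8.45 × 460 = $3887.00
Slot 2: Vantage pays $5.04 × 120 = $604.80
Total = $4491.80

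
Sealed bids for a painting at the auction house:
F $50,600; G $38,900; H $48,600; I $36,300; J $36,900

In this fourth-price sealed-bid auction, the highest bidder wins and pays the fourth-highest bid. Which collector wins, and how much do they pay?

Rule: the highest bidder wins and pays the fourth-highest bid.
Bids in order: 50,600 (F) > 48,600 (H) > 38,900 (G) > 36,900 (J) > 36,300 (I)
F wins; payment is bid #4 in the ranking = $36,900.

F pays $36,900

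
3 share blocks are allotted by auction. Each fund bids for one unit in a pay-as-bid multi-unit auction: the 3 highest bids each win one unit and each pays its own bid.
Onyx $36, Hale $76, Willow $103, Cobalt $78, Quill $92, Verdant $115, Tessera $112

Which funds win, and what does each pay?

Ordering the bids: 115 (Verdant), 112 (Tessera), 103 (Willow), 92 (Quill), 78 (Cobalt), …
Winners (3 units): Verdant, Tessera, Willow.
Each winner pays its own bid: Verdant $115, Tessera $112, Willow $103.

Verdant $115, Tessera $112, Willow $103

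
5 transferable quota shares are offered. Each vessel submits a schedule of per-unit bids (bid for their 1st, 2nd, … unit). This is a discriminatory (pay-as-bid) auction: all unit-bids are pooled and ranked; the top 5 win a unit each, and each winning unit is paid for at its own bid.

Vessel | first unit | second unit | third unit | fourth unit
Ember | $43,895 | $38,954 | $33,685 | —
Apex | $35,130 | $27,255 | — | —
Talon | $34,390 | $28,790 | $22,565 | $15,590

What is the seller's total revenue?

Pooled unit-bids ranked (top 5): 43,895 (Ember-1), 38,954 (Ember-2), 35,130 (Apex-1), 34,390 (Talon-1), 33,685 (Ember-3)
Next rejected bid: $28,790 (not a price — pay-as-bid).
Each winning unit pays its own bid.
Revenue = 43,895 + 38,954 + 35,130 + 34,390 + 33,685 = $186,054.

Total revenue: $186,054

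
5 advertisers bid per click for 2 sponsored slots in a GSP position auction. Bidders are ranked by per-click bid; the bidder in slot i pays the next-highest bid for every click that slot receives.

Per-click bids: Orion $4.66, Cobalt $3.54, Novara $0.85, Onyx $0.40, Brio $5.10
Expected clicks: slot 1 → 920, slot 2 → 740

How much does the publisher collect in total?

Sorting advertisers: $5.10 (Brio) > $4.66 (Orion) > $3.54 (Cobalt) > …
Slot 1: Brio pays $4.66 × 920 = $4287.20
Slot 2: Orion pays $3.54 × 740 = $2619.60
Total = $6906.80

Total revenue: $6906.80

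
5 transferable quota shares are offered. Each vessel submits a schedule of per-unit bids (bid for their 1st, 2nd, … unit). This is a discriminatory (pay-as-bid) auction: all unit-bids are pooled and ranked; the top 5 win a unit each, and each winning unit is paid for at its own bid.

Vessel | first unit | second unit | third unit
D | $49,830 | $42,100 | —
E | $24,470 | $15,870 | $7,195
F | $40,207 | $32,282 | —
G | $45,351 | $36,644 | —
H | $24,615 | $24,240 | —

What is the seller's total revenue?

Pooled unit-bids ranked (top 5): 49,830 (D-1), 45,351 (G-1), 42,100 (D-2), 40,207 (F-1), 36,644 (G-2)
Next rejected bid: $32,282 (not a price — pay-as-bid).
Each winning unit pays its own bid.
Revenue = 49,830 + 45,351 + 42,100 + 40,207 + 36,644 = $214,132.

Total revenue: $214,132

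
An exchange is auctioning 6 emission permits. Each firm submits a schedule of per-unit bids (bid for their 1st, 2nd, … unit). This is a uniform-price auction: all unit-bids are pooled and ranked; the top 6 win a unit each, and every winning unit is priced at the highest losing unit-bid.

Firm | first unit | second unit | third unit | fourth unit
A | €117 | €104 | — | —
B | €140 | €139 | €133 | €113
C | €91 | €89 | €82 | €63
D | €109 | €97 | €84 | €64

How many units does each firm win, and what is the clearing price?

Pooled unit-bids ranked (top 6): 140 (B-1), 139 (B-2), 133 (B-3), 117 (A-1), 113 (B-4), 109 (D-1)
Highest rejected unit-bid = €104.
Allocation: A 1, B 4, D 1.

A 1, B 4, D 1; clearing price €104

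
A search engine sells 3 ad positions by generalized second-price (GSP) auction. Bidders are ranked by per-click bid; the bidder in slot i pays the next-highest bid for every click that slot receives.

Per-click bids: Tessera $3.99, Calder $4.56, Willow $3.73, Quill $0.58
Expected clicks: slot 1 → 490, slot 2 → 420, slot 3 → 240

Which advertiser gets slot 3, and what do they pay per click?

Willow; $0.58 per click

Ranked by bid: $4.56 (Calder) > $3.99 (Tessera) > $3.73 (Willow) > $0.58 (Quill)
Slot 3 goes to the third-ranked bidder, Willow, who pays the next bid down: $0.58/click.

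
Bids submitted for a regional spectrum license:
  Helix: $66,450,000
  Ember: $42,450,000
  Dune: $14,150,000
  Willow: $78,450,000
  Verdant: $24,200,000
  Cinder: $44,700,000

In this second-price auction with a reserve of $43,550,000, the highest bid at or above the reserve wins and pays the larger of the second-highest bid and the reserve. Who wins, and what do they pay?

Bids ranked: 78,450,000 (Willow) > 66,450,000 (Helix) > 44,700,000 (Cinder) > 42,450,000 (Ember) > 24,200,000 (Verdant) > 14,150,000 (Dune)
Willow has the top bid at or above the reserve ($78,450,000).
Second-highest bid $66,450,000 exceeds the reserve $43,550,000 → payment $66,450,000.

Willow pays $66,450,000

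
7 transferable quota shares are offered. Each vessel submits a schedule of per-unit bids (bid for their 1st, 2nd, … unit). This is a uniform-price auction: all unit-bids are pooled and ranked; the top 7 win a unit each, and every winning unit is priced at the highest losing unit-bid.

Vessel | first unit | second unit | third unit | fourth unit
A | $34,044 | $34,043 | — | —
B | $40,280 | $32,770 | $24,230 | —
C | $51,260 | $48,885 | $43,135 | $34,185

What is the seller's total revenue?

Total revenue: $229,390

Pooled unit-bids ranked (top 7): 51,260 (C-1), 48,885 (C-2), 43,135 (C-3), 40,280 (B-1), 34,185 (C-4), 34,044 (A-1), 34,043 (A-2)
Highest rejected unit-bid = $32,770.
Allocation: A 2, B 1, C 4. Every unit priced at $32,770.
Revenue = 7 × 32,770 = $229,390.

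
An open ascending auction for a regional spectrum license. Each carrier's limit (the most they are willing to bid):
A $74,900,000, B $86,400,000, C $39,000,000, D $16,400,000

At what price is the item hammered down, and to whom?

B wins at $74,900,000

Limits ranked: 86,400,000 (B) > 74,900,000 (A) > 39,000,000 (C) > 16,400,000 (D)
Bidding ends when A exits at $74,900,000; B takes it.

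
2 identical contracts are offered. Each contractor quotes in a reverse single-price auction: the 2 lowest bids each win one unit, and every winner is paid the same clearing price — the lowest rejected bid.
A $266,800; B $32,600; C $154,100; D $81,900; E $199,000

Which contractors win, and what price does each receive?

B, D; each is paid $154,100

Sorting: 32,600 (B), 81,900 (D), 154,100 (C), 199,000 (E), …
Winners (2 units): B, D.
First losing bid is C's $154,100, which sets the uniform price.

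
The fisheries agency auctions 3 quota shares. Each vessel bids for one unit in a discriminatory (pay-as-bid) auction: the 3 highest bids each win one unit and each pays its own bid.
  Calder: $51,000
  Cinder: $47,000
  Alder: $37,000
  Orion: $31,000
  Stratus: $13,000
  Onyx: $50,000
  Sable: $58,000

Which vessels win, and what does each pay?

Bids ranked high→low: 58,000 (Sable), 51,000 (Calder), 50,000 (Onyx), 47,000 (Cinder), 37,000 (Alder), …
Winners (3 units): Sable, Calder, Onyx.
Each winner pays its own bid: Sable $58,000, Calder $51,000, Onyx $50,000.

Sable $58,000, Calder $51,000, Onyx $50,000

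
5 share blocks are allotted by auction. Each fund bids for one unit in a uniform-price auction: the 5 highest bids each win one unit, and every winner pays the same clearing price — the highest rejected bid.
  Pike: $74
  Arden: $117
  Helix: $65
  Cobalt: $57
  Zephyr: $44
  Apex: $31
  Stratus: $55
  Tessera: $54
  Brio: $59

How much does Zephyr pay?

Sorting: 117 (Arden), 74 (Pike), 65 (Helix), 59 (Brio), 57 (Cobalt), 55 (Stratus), 54 (Tessera), …
Top 5: Arden, Pike, Helix, Brio, Cobalt.
First losing bid is Stratus's $55, which sets the uniform price.
Zephyr does not win → pays $0.

Zephyr pays $0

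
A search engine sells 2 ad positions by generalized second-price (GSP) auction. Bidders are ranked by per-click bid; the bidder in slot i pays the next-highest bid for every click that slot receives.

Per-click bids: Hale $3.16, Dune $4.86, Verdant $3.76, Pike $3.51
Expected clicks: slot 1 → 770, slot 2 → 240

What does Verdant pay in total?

Ranked by bid: $4.86 (Dune) > $3.76 (Verdant) > $3.51 (Pike) > …
Verdant holds slot 2 → pays next bid $3.51 × 240 clicks = $842.40.

Verdant pays $842.40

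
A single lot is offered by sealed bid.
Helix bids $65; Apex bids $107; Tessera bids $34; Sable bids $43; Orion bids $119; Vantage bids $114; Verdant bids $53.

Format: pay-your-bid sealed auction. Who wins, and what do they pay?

Orion pays $119

Bids in order: 119 (Orion) > 114 (Vantage) > 107 (Apex) > 65 (Helix) > 53 (Verdant) > 43 (Sable) > …
Orion is highest → pays own bid, $119.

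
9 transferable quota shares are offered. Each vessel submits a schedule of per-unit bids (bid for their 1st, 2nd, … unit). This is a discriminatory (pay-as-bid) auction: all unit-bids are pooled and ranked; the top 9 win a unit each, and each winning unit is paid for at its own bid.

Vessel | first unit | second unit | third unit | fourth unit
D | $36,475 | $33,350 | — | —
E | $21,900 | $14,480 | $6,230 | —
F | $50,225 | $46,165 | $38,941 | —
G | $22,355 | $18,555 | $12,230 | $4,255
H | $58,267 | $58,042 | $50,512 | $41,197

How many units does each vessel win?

D 2, F 3, H 4

Pooled unit-bids ranked (top 9): 58,267 (H-1), 58,042 (H-2), 50,512 (H-3), 50,225 (F-1), 46,165 (F-2), 41,197 (H-4), 38,941 (F-3), 36,475 (D-1), 33,350 (D-2)
Next rejected bid: $22,355 (not a price — pay-as-bid).
Allocation: D 2, F 3, H 4.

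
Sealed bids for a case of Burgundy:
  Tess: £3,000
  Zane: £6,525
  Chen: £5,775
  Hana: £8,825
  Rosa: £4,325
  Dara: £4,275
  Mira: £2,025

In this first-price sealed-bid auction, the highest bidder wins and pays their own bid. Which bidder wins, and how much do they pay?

Rule: the highest bidder wins and pays their own bid.
Bids in order: 8,825 (Hana) > 6,525 (Zane) > 5,775 (Chen) > 4,325 (Rosa) > 4,275 (Dara) > 3,000 (Tess) > …
Hana is highest → pays own bid, £8,825.

Hana pays £8,825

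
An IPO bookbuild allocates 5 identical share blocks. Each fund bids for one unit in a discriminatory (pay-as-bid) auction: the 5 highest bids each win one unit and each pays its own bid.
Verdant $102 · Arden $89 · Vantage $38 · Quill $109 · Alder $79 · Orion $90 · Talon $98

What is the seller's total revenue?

Sorting: 109 (Quill), 102 (Verdant), 98 (Talon), 90 (Orion), 89 (Arden), 79 (Alder), 38 (Vantage)
Winners (5 units): Quill, Verdant, Talon, Orion, Arden.
Total revenue = 109 + 102 + 98 + 90 + 89 = $488.

Total revenue: $488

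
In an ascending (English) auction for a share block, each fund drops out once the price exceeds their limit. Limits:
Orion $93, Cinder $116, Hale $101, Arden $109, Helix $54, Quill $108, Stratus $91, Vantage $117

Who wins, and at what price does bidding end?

Limits ranked: 117 (Vantage) > 116 (Cinder) > 109 (Arden) > 108 (Quill) > 101 (Hale) > 93 (Orion) > …
Bidding ends when Cinder exits at $116; Vantage takes it.

Vantage wins at $116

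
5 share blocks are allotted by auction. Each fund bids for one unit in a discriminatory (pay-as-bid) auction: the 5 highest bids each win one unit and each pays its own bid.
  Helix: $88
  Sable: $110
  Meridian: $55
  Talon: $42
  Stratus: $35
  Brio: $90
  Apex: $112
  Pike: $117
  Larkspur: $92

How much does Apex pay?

Ordering the bids: 117 (Pike), 112 (Apex), 110 (Sable), 92 (Larkspur), 90 (Brio), 88 (Helix), 55 (Meridian), …
Top 5: Pike, Apex, Sable, Larkspur, Brio.
Apex wins → own bid $112.

Apex pays $112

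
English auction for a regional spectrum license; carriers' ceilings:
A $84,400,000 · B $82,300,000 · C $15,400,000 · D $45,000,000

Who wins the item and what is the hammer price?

Limits in order: 84,400,000 (A) > 82,300,000 (B) > 45,000,000 (D) > 15,400,000 (C)
Bidding ends when B exits at $82,300,000; A takes it.

A wins at $82,300,000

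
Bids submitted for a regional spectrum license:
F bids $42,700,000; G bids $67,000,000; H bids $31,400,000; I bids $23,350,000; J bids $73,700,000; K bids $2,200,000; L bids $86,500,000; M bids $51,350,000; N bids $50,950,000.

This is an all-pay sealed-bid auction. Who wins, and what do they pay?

Bids ranked: 86,500,000 (L) > 73,700,000 (J) > 67,000,000 (G) > 51,350,000 (M) > 50,950,000 (N) > 42,700,000 (F) > …
L is highest and takes the item; every bidder forfeits their bid.

L pays $86,500,000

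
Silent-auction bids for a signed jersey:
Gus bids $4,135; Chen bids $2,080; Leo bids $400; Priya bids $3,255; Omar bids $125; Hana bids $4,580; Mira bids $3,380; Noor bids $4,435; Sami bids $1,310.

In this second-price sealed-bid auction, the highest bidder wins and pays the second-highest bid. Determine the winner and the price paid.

Hana pays $4,435

Second-price sealed-bid auction: the highest bidder wins and pays the second-highest bid.
Bids ranked: 4,580 (Hana) > 4,435 (Noor) > 4,135 (Gus) > 3,380 (Mira) > 3,255 (Priya) > 2,080 (Chen) > …
Hana wins with the highest bid; price is set by the runner-up at $4,435.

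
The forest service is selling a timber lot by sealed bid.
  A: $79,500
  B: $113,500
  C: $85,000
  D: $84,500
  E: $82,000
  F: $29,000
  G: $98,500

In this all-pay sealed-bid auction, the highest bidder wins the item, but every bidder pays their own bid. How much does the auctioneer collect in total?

Total revenue: $572,000

Bids ranked: 113,500 (B) > 98,500 (G) > 85,000 (C) > 84,500 (D) > 82,000 (E) > 79,500 (A) > …
B wins with the top bid; all bids are sunk regardless.
Every bidder forfeits their bid regardless of winning.
Revenue = 79,500 + 113,500 + 85,000 + 84,500 + 82,000 + 29,000 + 98,500 = $572,000.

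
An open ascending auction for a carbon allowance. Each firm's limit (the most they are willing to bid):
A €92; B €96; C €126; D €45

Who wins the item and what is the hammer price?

C wins at €96

Rule: the price rises until one bidder remains; the winner pays the price at which the last rival dropped out.
Limits ranked: 126 (C) > 96 (B) > 92 (A) > 45 (D)
Once the price passes €96, only C is left; the hammer falls at B's limit of €96.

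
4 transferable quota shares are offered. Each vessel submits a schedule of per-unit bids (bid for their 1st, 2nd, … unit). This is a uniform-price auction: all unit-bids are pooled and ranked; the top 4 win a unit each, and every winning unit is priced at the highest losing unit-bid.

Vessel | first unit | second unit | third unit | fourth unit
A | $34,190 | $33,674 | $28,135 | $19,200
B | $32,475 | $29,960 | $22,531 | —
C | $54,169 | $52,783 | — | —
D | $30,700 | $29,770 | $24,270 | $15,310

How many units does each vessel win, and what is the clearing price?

Pooled unit-bids ranked (top 4): 54,169 (C-1), 52,783 (C-2), 34,190 (A-1), 33,674 (A-2)
First bid not allocated: $32,475.
Allocation: A 2, C 2.

A 2, C 2; clearing price $32,475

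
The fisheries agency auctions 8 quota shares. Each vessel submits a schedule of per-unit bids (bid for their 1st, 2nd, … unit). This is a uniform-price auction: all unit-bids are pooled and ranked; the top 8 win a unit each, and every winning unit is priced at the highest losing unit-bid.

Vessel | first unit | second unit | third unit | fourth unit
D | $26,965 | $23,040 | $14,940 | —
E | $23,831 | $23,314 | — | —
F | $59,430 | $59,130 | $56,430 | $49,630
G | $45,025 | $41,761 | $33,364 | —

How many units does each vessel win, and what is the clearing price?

D 1, F 4, G 3; clearing price $23,831

All unit-bids, highest first — top 8: 59,430 (F-1), 59,130 (F-2), 56,430 (F-3), 49,630 (F-4), 45,025 (G-1), 41,761 (G-2), 33,364 (G-3), 26,965 (D-1)
The (k+1)-th unit-bid is $23,831.
Allocation: D 1, F 4, G 3.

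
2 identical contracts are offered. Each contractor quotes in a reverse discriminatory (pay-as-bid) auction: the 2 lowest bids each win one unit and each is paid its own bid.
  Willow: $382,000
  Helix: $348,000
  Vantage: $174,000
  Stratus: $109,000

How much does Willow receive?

Willow is paid $0

Sorting: 109,000 (Stratus), 174,000 (Vantage), 348,000 (Helix), 382,000 (Willow)
The 2 lowest are Stratus, Vantage.
Willow does not win → $0.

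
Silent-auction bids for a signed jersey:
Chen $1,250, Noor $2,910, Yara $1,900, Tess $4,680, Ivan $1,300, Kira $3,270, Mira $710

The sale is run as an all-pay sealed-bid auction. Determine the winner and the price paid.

Tess pays $4,680

All-pay sealed-bid auction: the highest bidder wins the item, but every bidder pays their own bid.
Bids in order: 4,680 (Tess) > 3,270 (Kira) > 2,910 (Noor) > 1,900 (Yara) > 1,300 (Ivan) > 1,250 (Chen) > …
Tess is highest and takes the item; every bidder forfeits their bid.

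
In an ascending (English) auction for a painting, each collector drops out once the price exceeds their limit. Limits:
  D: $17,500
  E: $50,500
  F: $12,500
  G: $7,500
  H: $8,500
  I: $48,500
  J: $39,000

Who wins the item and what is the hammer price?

Sorting limits: 50,500 (E) > 48,500 (I) > 39,000 (J) > 17,500 (D) > 12,500 (F) > 8,500 (H) > …
I is the last rival to drop out, at $48,500; E remains and wins at that price.

E wins at $48,500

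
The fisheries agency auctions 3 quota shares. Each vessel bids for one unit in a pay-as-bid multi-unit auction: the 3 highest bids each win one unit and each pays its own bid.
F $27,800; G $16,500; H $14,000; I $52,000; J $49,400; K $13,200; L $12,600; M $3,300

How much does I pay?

Bids ranked high→low: 52,000 (I), 49,400 (J), 27,800 (F), 16,500 (G), 14,000 (H), …
The 3 highest are I, J, F.
I wins → own bid $52,000.

I pays $52,000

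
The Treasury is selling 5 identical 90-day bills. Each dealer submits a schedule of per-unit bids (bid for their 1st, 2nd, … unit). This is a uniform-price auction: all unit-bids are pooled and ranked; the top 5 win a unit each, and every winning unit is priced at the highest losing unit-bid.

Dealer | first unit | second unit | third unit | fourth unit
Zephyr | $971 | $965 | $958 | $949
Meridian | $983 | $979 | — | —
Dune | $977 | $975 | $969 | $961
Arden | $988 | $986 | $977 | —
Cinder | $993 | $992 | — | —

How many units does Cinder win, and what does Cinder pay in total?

Cinder: 2 units, pays $1,958

Pooled unit-bids ranked (top 5): 993 (Cinder-1), 992 (Cinder-2), 988 (Arden-1), 986 (Arden-2), 983 (Meridian-1)
First bid not allocated: $979.
Cinder wins 2 unit(s) at $979 each.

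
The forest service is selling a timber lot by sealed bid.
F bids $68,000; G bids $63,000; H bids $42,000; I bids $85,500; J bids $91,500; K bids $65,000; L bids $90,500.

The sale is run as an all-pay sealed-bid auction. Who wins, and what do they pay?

Rule: the highest bidder wins the item, but every bidder pays their own bid.
Sorting bids: 91,500 (J) > 90,500 (L) > 85,500 (I) > 68,000 (F) > 65,000 (K) > 63,000 (G) > …
J is highest and takes the item; every bidder forfeits their bid.

J pays $91,500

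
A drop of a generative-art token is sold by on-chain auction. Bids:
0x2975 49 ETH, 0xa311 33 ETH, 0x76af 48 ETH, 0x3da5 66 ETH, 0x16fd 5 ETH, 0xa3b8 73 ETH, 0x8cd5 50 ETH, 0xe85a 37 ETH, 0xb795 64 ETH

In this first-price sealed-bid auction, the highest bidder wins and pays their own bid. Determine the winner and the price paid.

Bids in order: 73 (0xa3b8) > 66 (0x3da5) > 64 (0xb795) > 50 (0x8cd5) > 49 (0x2975) > 48 (0x76af) > …
0xa3b8 is highest → pays own bid, 73 ETH.

0xa3b8 pays 73 ETH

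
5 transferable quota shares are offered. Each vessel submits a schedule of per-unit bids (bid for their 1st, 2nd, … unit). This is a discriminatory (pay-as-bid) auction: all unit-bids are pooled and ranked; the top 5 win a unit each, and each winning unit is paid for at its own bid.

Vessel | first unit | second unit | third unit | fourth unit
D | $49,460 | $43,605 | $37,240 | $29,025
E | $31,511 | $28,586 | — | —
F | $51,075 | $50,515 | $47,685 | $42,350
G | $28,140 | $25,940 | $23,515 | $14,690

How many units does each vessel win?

D 2, F 3

Pooled unit-bids ranked (top 5): 51,075 (F-1), 50,515 (F-2), 49,460 (D-1), 47,685 (F-3), 43,605 (D-2)
Next rejected bid: $42,350 (not a price — pay-as-bid).
Allocation: D 2, F 3.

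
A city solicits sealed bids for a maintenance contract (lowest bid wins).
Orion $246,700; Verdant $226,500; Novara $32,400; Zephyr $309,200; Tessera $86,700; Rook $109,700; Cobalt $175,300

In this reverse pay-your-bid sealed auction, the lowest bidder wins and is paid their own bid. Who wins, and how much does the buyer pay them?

Novara is paid $32,400

Sorting bids: 32,400 (Novara) < 86,700 (Tessera) < 109,700 (Rook) < 175,300 (Cobalt) < 226,500 (Verdant) < 246,700 (Orion) < …
Novara has the lowest bid and is paid exactly that: $32,400.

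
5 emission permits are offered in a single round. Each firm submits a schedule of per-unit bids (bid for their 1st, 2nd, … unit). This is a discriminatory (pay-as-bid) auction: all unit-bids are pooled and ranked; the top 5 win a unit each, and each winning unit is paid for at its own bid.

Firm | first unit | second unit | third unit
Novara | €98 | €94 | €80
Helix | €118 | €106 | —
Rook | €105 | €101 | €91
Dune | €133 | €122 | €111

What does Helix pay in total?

All unit-bids, highest first — top 5: 133 (Dune-1), 122 (Dune-2), 118 (Helix-1), 111 (Dune-3), 106 (Helix-2)
Next rejected bid: €105 (not a price — pay-as-bid).
Helix's winning unit-bids: 118 + 106 = €224.

Helix pays €224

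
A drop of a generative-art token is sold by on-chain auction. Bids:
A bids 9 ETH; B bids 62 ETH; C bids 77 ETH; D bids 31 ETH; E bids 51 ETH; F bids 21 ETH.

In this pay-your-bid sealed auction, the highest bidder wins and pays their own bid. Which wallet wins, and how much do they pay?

C pays 77 ETH

Rule: the highest bidder wins and pays their own bid.
Bids in order: 77 (C) > 62 (B) > 51 (E) > 31 (D) > 21 (F) > 9 (A)
First-price: C pays what they bid, 77 ETH.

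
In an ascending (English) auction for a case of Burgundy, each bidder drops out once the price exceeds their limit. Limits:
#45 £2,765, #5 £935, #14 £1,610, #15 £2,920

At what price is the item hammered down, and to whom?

Rule: the price rises until one bidder remains; the winner pays the price at which the last rival dropped out.
Limits in order: 2,920 (#15) > 2,765 (#45) > 1,610 (#14) > 935 (#5)
#45 is the last rival to drop out, at £2,765; #15 remains and wins at that price.

#15 wins at £2,765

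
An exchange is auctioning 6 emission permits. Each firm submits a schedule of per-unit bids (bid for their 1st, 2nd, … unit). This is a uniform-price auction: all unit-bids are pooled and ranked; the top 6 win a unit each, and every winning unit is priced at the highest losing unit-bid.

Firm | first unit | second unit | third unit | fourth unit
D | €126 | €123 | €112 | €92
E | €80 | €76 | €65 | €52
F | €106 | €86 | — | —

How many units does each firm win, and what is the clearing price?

D 4, F 2; clearing price €80

All unit-bids, highest first — top 6: 126 (D-1), 123 (D-2), 112 (D-3), 106 (F-1), 92 (D-4), 86 (F-2)
The (k+1)-th unit-bid is €80.
Allocation: D 4, F 2.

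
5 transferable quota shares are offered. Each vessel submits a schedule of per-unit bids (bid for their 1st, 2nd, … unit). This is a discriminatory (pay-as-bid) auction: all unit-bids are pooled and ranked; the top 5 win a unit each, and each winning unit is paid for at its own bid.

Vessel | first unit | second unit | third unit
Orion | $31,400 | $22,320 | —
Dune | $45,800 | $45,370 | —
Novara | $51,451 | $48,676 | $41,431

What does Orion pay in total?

Orion pays $0

Pooled unit-bids ranked (top 5): 51,451 (Novara-1), 48,676 (Novara-2), 45,800 (Dune-1), 45,370 (Dune-2), 41,431 (Novara-3)
Next rejected bid: $31,400 (not a price — pay-as-bid).
Orion wins no units.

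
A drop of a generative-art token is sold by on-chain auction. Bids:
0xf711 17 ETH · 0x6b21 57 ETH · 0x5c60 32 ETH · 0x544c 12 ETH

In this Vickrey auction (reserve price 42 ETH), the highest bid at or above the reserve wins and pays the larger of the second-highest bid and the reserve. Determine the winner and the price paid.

0x6b21 pays 42 ETH

Vickrey auction (reserve price 42 ETH): the highest bid at or above the reserve wins and pays the larger of the second-highest bid and the reserve.
Sorting bids: 57 (0x6b21) > 32 (0x5c60) > 17 (0xf711) > 12 (0x544c)
Highest eligible bid: 0x6b21 at 57 ETH.
Second-highest bid 32 ETH is below the reserve 42 ETH, so the reserve binds → payment 42 ETH.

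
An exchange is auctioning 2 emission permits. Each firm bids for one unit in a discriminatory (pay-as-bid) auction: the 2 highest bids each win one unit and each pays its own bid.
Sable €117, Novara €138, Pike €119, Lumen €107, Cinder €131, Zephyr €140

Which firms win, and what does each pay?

Zephyr €140, Novara €138

Sorting: 140 (Zephyr), 138 (Novara), 131 (Cinder), 119 (Pike), …
Winners (2 units): Zephyr, Novara.
Each winner pays its own bid: Zephyr €140, Novara €138.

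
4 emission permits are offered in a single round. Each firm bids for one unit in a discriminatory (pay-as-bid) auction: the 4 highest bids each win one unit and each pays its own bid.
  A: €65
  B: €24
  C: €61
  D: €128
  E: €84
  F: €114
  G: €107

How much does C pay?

Sorting: 128 (D), 114 (F), 107 (G), 84 (E), 65 (A), 61 (C), …
Top 4: D, F, G, E.
C does not win → €0.

C pays €0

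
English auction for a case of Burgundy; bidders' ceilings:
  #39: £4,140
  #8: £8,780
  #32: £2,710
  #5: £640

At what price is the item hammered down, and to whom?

Limits in order: 8,780 (#8) > 4,140 (#39) > 2,710 (#32) > 640 (#5)
Once the price passes £4,140, only #8 is left; the hammer falls at #39's limit of £4,140.

#8 wins at £4,140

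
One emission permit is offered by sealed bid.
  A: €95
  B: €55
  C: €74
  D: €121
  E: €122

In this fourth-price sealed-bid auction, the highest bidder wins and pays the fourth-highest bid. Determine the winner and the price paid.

E pays €74

Bids in order: 122 (E) > 121 (D) > 95 (A) > 74 (C) > 55 (B)
E is highest; pays the fourth-highest bid, €74.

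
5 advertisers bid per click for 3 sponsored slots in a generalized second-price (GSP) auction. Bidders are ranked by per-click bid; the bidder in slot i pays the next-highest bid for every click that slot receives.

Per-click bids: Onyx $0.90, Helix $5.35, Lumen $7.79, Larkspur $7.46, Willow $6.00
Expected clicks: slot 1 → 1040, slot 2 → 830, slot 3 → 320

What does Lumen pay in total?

Ranked by bid: $7.79 (Lumen) > $7.46 (Larkspur) > $6.00 (Willow) > $5.35 (Helix) > …
Lumen holds slot 1 → pays next bid $7.46 × 1040 clicks = $7758.40.

Lumen pays $7758.40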